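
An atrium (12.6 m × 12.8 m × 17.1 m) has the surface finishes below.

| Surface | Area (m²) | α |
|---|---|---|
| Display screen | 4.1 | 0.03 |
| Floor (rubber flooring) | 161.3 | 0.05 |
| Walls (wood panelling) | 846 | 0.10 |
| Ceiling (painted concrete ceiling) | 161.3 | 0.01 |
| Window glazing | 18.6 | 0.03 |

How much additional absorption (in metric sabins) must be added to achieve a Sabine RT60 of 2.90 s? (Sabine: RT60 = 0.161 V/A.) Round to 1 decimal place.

58.2 sabins

Summing Sᵢαᵢ: 0.123 + 8.065 + 84.600 + 1.613 + 0.558 → A₁ = 94.959 sabins.
Target A₂ = 0.161·2757.888/2.90 = 153.110 sabins (V = 2757.888 m³).
ΔA = A₂ − A₁ = 153.110 − 94.959 = 58.2 sabins.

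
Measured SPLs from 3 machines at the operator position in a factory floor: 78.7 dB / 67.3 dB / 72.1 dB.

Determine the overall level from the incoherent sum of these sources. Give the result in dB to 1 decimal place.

79.8 dB

Sum in the linear (power) domain: Σ 10^(Lᵢ/10) = 10^(78.7/10) + 10^(67.3/10) + 10^(72.1/10) = 9.572e+07.
Combined level = 10 log₁₀(9.572e+07) = 79.8 dB.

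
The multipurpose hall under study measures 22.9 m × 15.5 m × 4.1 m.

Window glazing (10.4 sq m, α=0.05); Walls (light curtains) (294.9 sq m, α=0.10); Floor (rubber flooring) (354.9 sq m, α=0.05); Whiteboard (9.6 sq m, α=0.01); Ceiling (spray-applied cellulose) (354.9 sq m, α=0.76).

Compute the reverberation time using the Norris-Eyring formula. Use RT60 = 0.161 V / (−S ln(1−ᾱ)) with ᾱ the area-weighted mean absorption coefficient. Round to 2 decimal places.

Total surface area S = 10.4 + 294.9 + 354.9 + 9.6 + 354.9 = 1024.7 sq m.
Σ(Sᵢαᵢ) = 10.4·0.05 + 294.9·0.10 + 354.9·0.05 + 9.6·0.01 + 354.9·0.76 = 317.575.
Mean coefficient ᾱ = A/S = 0.3099.
Eyring denominator: −S ln(1−ᾱ) = 380.080.
V = 22.9 × 15.5 × 4.1 = 1455.295 m³.
T = 0.161·V/[−S·ln(1−ᾱ)] = 0.161·1455.295/380.080 = 0.62 s.

0.62 s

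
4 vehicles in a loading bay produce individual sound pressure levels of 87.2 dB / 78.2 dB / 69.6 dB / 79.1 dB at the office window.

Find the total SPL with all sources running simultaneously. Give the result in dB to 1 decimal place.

88.3 dB

Converting to relative power and adding: 10^(87.2/10) + 10^(78.2/10) + 10^(69.6/10) + 10^(79.1/10) = 6.813e+08.
Combined level = 10 log₁₀(6.813e+08) = 88.3 dB.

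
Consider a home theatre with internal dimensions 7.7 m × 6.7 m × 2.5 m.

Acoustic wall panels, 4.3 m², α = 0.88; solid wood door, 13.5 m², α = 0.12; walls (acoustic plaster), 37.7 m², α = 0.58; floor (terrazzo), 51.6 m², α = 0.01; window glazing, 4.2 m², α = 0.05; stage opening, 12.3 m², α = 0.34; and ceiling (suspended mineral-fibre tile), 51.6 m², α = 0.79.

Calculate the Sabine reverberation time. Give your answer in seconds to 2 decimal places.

0.28 seconds

Summing Sᵢαᵢ: 3.784 + 1.620 + 21.866 + 0.516 + 0.210 + 4.182 + 40.764 → A = 72.942 sabins.
Volume V = 7.7 × 6.7 × 2.5 = 128.975 m³.
RT60 = 0.161 · V / A = 0.161 × 128.975 / 72.942 = 0.28 s.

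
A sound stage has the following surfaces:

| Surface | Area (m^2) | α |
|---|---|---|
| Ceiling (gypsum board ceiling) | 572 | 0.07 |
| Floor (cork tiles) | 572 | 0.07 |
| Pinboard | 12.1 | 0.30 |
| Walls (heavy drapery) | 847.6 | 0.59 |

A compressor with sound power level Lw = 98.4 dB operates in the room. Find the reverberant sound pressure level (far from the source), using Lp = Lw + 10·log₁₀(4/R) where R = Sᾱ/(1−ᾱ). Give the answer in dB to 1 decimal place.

75.3 dB

A = 583.794 sabins; S = 2003.7 m^2.
ᾱ = 583.794/2003.7 = 0.2914; R = Sᾱ/(1−ᾱ) = 583.794/(1−0.2914) = 823.870 m^2.
Lp = 98.4 + 10·log₁₀(4/823.870) = 98.4 + (-23.14) = 75.3 dB.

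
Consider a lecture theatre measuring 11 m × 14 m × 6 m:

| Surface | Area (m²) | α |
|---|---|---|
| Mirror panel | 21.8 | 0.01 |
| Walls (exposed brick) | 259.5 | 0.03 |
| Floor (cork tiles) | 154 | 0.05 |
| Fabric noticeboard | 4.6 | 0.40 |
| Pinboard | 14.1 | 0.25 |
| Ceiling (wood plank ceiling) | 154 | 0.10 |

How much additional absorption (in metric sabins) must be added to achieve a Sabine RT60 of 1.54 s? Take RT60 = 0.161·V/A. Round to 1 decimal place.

A₁ = Σ Sᵢαᵢ = 21.8*0.01 + 259.5*0.03 + 154*0.05 + 4.6*0.40 + 14.1*0.25 + 154*0.10 = 36.468 sabins.
V = 924 m³. Required absorption A₂ = 0.161 × 924 / 1.54 = 96.600 sabins.
Shortfall: 96.600 − 36.468 = 60.1 sabins.

60.1 sabins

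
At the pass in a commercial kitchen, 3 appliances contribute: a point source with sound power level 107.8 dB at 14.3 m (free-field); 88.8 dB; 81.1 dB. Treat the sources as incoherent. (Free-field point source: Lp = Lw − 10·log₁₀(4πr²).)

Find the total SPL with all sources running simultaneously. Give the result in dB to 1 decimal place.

Source at 14.3 m: Lp = 107.8 − 10·log₁₀(4π·14.3²) = 107.8 − 10·log₁₀(2569.697) = 73.7 dB.
Σ 10^(Lᵢ/10) = 9.108e+08.
L_total = 10·log₁₀(9.108e+08) = 89.6 dB.

89.6 dB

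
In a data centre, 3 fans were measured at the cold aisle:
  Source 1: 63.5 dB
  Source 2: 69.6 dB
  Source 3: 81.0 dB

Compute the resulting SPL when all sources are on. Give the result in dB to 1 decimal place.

81.4 dB

Sum in the linear (power) domain: Σ 10^(Lᵢ/10) = 10^(63.5/10) + 10^(69.6/10) + 10^(81.0/10) = 1.373e+08.
Back to dB: 10·log₁₀ Σ = 81.4 dB.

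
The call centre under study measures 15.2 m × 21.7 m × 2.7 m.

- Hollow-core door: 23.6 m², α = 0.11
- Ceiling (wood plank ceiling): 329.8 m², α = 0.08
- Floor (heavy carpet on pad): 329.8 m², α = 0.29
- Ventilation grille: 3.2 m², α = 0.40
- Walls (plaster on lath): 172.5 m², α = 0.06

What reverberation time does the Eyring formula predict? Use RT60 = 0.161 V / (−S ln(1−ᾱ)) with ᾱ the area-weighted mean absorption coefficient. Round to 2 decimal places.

0.97 s

S = Σ Sᵢ = 858.9 m².
Σ(Sᵢαᵢ) = 23.6·0.11 + 329.8·0.08 + 329.8·0.29 + 3.2·0.40 + 172.5·0.06 = 136.252.
ᾱ = 136.252 / 858.9 = 0.1586.
Eyring denominator: −S ln(1−ᾱ) = 148.322.
V = 15.2 × 21.7 × 2.7 = 890.568 m³.
RT60 = 0.161 × 890.568 / 148.322 = 0.97 s.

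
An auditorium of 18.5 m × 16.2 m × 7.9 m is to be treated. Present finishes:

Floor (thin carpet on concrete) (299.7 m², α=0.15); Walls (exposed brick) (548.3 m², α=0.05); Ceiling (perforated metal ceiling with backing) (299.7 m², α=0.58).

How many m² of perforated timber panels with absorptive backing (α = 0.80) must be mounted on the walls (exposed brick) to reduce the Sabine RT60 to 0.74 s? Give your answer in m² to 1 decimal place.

Summing Sᵢαᵢ: 44.955 + 27.415 + 173.826 → A₁ = 246.196 sabins.
Required A₂ = 0.161·2367.63/0.74 = 515.120 sabins.
ΔA needed = 515.120 − 246.196 = 268.923 sabins.
Net gain per m²: Δα = 0.80 − 0.05 = 0.75.
Area = ΔA/Δα = 268.923/0.75 = 358.6 m².

358.6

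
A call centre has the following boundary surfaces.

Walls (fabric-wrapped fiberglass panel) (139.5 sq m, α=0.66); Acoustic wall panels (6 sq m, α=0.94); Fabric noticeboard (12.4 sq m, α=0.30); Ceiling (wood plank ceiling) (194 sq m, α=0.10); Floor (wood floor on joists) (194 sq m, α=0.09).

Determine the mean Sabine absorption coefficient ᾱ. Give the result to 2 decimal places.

S = Σ Sᵢ = 139.5 + 6 + 12.4 + 194 + 194 = 545.9 sq m.
Σ(Sᵢαᵢ) = 139.5·0.66 + 6·0.94 + 12.4·0.30 + 194·0.10 + 194·0.09 = 138.290.
ᾱ = A/S = 0.25.

0.25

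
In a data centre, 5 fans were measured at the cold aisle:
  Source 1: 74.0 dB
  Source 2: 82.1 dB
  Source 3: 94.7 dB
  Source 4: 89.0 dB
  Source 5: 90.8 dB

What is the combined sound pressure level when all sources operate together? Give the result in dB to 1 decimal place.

97.1 dB

Σ 10^(Lᵢ/10) = 5.135e+09.
L_total = 10·log₁₀(5.135e+09) = 97.1 dB.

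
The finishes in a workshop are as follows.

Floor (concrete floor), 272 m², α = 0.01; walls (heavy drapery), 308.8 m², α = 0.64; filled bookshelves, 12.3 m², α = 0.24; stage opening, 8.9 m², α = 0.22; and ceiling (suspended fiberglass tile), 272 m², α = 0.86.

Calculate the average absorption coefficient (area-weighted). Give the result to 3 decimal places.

0.502

Total surface area S = 874.0 m².
Σ(Sᵢαᵢ) = 272×0.01 + 308.8×0.64 + 12.3×0.24 + 8.9×0.22 + 272×0.86 = 439.182.
ᾱ = A/S = 0.502.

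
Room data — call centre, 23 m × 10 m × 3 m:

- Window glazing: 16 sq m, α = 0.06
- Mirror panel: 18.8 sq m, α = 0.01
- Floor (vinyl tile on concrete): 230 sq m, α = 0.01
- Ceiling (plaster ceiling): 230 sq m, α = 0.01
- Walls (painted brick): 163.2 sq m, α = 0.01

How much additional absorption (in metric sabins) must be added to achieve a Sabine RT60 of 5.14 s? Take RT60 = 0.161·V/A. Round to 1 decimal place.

14.2 sabins

Total absorption A₁ = 16·0.06 + 18.8·0.01 + 230·0.01 + 230·0.01 + 163.2·0.01
  = 0.960 + 0.188 + 2.300 + 2.300 + 1.632 = 7.380 sq m sabins.
Target A₂ = 0.161·690/5.14 = 21.613 sabins (V = 690 m³).
ΔA = A₂ − A₁ = 21.613 − 7.380 = 14.2 sabins.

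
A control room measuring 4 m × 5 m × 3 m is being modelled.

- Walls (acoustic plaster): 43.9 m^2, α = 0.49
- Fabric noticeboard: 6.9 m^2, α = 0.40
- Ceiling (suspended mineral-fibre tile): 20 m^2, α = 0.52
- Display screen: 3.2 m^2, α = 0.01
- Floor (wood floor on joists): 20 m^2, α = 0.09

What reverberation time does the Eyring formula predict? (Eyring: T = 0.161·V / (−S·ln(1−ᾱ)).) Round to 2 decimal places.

0.21 s

Total surface area S = 43.9 + 6.9 + 20 + 3.2 + 20 = 94.0 m^2.
Σ(Sᵢαᵢ) = 43.9·0.49 + 6.9·0.40 + 20·0.52 + 3.2·0.01 + 20·0.09 = 36.503.
ᾱ = 36.503 / 94.0 = 0.3883.
−S·ln(1−ᾱ) = −94.0 × ln(1 − 0.3883) = 46.202.
V = 4 × 5 × 3 = 60 m³.
RT60 = 0.161 × 60 / 46.202 = 0.21 s.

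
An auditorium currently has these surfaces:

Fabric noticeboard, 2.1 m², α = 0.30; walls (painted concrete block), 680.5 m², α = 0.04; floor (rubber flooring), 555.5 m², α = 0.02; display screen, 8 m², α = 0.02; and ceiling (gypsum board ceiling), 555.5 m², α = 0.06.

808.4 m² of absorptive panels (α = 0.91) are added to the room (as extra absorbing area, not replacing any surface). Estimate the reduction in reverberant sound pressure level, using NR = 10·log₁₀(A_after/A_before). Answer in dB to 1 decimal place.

10.5 dB

A_before = Σ Sᵢαᵢ = 2.1·0.30 + 680.5·0.04 + 555.5·0.02 + 8·0.02 + 555.5·0.06 = 72.450 sabins.
Added absorption = 808.4 × 0.91 = 735.644 sabins.
New total A_after = 808.094 sabins.
NR = 10·log₁₀(808.094/72.450) = 10.5 dB.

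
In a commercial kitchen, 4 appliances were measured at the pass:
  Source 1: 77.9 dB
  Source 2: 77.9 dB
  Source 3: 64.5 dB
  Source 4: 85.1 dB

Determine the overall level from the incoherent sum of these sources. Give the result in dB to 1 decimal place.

Sum in the linear (power) domain: Σ 10^(Lᵢ/10) = 10^(77.9/10) + 10^(77.9/10) + 10^(64.5/10) + 10^(85.1/10) = 4.497e+08.
L_total = 10·log₁₀(4.497e+08) = 86.5 dB.

86.5 dB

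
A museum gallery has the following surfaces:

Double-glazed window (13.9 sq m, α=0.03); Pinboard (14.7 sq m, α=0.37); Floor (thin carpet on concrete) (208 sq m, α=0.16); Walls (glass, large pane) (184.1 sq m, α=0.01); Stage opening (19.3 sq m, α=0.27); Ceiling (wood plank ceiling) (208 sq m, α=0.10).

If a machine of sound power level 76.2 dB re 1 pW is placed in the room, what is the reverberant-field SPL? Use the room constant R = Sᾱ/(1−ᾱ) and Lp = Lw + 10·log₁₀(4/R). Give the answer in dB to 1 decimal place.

63.5 dB

Σ(Sᵢαᵢ) = 13.9×0.03 + 14.7×0.37 + 208×0.16 + 184.1×0.01 + 19.3×0.27 + 208×0.10 = 66.988; total area S = 648.0 sq m.
ᾱ = 0.1034, so room constant R = A/(1−ᾱ) = 74.713 sq m.
Lp = 76.2 + 10·log₁₀(4/74.713) = 76.2 + (-12.71) = 63.5 dB.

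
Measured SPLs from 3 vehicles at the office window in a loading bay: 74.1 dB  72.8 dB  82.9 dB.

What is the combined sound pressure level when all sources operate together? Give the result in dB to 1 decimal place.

Σ 10^(Lᵢ/10) = 2.397e+08.
Back to dB: 10·log₁₀ Σ = 83.8 dB.

83.8 dB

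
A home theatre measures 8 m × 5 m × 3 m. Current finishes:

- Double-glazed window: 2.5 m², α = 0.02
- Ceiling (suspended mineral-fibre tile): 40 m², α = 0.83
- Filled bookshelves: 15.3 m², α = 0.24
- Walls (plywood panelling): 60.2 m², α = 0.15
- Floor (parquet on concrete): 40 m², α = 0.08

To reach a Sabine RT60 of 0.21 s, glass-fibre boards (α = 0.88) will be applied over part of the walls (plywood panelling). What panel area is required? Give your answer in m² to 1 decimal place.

Summing Sᵢαᵢ: 0.050 + 33.200 + 3.672 + 9.030 + 3.200 → A₁ = 49.152 sabins.
V = 120 m³. Target absorption A₂ = 0.161 × 120 / 0.21 = 92.000 sabins.
Absorption to add: 92.000 − 49.152 = 42.848 sabins.
Each m² of panel replacing the walls (plywood panelling) adds (0.88 − 0.15) = 0.73 sabins.
Panel area = 42.848 / 0.73 = 58.7 m².

58.7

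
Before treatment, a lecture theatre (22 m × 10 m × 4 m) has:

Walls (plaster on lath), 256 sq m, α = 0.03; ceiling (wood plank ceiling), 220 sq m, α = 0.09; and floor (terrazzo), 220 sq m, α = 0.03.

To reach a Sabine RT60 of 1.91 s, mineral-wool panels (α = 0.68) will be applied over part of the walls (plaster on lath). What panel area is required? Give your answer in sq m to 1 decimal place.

61.7

Summing Sᵢαᵢ: 7.680 + 19.800 + 6.600 → A₁ = 34.080 sabins.
Required A₂ = 0.161·880/1.91 = 74.178 sabins.
Absorption to add: 74.178 − 34.080 = 40.098 sabins.
Net gain per sq m: Δα = 0.68 − 0.03 = 0.65.
Area = ΔA/Δα = 40.098/0.65 = 61.7 sq m.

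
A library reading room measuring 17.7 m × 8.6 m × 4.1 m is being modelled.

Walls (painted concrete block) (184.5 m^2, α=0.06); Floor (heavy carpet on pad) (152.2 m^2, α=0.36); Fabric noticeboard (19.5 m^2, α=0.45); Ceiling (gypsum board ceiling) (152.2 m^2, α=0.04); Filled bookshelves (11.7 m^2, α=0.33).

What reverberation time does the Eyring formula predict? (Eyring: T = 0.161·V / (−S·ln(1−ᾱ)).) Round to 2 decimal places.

S = Σ Sᵢ = 520.1 m^2.
Absorption A = 184.5·0.06 + 152.2·0.36 + 19.5·0.45 + 152.2·0.04 + 11.7·0.33 = 84.586 sabins.
ᾱ = 84.586 / 520.1 = 0.1626.
Eyring denominator: −S ln(1−ᾱ) = 92.294.
V = 17.7 × 8.6 × 4.1 = 624.102 m³.
T = 0.161·V/[−S·ln(1−ᾱ)] = 0.161·624.102/92.294 = 1.09 s.

1.09 s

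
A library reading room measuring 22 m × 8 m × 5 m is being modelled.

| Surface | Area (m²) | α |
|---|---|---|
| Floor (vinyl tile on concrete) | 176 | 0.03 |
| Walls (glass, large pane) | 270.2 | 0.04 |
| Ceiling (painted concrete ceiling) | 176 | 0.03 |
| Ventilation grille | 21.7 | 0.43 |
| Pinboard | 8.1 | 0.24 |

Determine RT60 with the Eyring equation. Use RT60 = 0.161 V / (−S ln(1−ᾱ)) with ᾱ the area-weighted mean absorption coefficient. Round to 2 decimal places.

S = Σ Sᵢ = 652.0 m².
Absorption A = 176·0.03 + 270.2·0.04 + 176·0.03 + 21.7·0.43 + 8.1·0.24 = 32.643 sabins.
ᾱ = 32.643 / 652.0 = 0.0501.
Eyring denominator: −S ln(1−ᾱ) = 33.512.
V = 22 × 8 × 5 = 880 m³.
RT60 = 0.161 × 880 / 33.512 = 4.23 s.

4.23 s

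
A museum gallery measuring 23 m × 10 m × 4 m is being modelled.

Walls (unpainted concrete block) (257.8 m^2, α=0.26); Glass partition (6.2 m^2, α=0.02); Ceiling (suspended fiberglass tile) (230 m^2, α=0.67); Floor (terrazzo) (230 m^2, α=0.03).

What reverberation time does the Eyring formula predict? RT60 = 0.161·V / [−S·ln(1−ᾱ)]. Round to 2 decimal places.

Total surface area S = 257.8 + 6.2 + 230 + 230 = 724.0 m^2.
Absorption A = 257.8·0.26 + 6.2·0.02 + 230·0.67 + 230·0.03 = 228.152 sabins.
Mean coefficient ᾱ = A/S = 0.3151.
Eyring denominator: −S ln(1−ᾱ) = 274.021.
V = 23 × 10 × 4 = 920 m³.
RT60 = 0.161 × 920 / 274.021 = 0.54 s.

0.54 seconds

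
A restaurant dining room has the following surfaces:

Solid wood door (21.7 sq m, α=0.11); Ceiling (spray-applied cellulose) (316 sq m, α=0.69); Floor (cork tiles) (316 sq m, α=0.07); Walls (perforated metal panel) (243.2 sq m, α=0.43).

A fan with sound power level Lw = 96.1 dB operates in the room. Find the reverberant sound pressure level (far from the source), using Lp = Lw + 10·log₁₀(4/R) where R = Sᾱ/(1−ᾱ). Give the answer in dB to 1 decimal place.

Σ(Sᵢαᵢ) = 21.7·0.11 + 316·0.69 + 316·0.07 + 243.2·0.43 = 347.123; total area S = 896.9 sq m.
ᾱ = 0.3870, so room constant R = A/(1−ᾱ) = 566.269 sq m.
Lp = 96.1 + 10·log₁₀(4/566.269) = 96.1 + (-21.51) = 74.6 dB.

74.6 dB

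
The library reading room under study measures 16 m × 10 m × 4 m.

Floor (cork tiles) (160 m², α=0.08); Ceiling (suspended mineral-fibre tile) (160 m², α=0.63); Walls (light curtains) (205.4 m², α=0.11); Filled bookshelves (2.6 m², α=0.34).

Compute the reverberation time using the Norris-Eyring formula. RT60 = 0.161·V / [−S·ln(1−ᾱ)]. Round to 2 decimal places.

S = Σ Sᵢ = 528.0 m².
Σ(Sᵢαᵢ) = 160·0.08 + 160·0.63 + 205.4·0.11 + 2.6·0.34 = 137.078.
ᾱ = 137.078 / 528.0 = 0.2596.
Eyring denominator: −S ln(1−ᾱ) = 158.698.
V = 16 × 10 × 4 = 640 m³.
T = 0.161·V/[−S·ln(1−ᾱ)] = 0.161·640/158.698 = 0.65 s.

0.65 seconds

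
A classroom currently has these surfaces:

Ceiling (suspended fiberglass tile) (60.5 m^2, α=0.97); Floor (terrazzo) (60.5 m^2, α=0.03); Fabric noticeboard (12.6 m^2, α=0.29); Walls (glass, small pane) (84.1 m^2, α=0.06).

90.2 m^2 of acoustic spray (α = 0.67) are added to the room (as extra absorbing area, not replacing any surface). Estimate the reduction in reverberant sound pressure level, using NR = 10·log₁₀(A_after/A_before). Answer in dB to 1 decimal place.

Summing Sᵢαᵢ: 58.685 + 1.815 + 3.654 + 5.046 → A_before = 69.200 sabins.
Treatment contributes 90.2·0.67 = 60.434 sabins.
A_after = 69.200 + 60.434 = 129.634 sabins.
Reduction = 10 log₁₀(A_after/A_before) = 10 log₁₀(1.8733) = 2.7 dB.

2.7 dB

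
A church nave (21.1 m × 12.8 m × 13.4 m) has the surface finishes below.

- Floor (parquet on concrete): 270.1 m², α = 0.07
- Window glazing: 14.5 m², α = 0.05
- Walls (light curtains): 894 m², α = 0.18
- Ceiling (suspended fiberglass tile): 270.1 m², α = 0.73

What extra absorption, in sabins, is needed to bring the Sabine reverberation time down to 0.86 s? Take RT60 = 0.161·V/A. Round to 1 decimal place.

299.8 sabins

A₁ = Σ Sᵢαᵢ = 270.1*0.07 + 14.5*0.05 + 894*0.18 + 270.1*0.73 = 377.725 sabins.
V = 3619.072 m³. Required absorption A₂ = 0.161 × 3619.072 / 0.86 = 677.524 sabins.
Additional absorption ΔA = 677.524 − 377.725 = 299.8 sabins.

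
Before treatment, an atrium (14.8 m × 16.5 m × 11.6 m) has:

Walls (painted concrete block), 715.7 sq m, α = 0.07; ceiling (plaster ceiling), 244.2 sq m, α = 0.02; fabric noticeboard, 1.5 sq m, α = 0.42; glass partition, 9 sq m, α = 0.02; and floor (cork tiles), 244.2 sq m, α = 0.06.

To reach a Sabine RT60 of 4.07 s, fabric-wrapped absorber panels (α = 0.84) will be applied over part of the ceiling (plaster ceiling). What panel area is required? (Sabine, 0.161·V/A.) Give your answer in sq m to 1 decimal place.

50.7

Summing Sᵢαᵢ: 50.099 + 4.884 + 0.630 + 0.180 + 14.652 → A₁ = 70.445 sabins.
V = 2832.72 m³. Target absorption A₂ = 0.161 × 2832.72 / 4.07 = 112.056 sabins.
ΔA needed = 112.056 − 70.445 = 41.611 sabins.
Each sq m of panel replacing the ceiling (plaster ceiling) adds (0.84 − 0.02) = 0.82 sabins.
Panel area = 41.611 / 0.82 = 50.7 sq m.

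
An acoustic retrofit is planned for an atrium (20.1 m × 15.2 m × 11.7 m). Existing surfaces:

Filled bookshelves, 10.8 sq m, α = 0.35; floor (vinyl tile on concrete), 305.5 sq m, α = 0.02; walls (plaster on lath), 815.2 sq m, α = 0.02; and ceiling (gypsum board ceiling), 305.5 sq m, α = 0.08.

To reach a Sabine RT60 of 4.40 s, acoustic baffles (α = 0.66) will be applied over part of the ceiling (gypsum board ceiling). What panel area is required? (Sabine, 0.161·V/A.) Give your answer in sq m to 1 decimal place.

138.2

Summing Sᵢαᵢ: 3.780 + 6.110 + 16.304 + 24.440 → A₁ = 50.634 sabins.
Required A₂ = 0.161·3574.584/4.40 = 130.797 sabins.
ΔA needed = 130.797 − 50.634 = 80.163 sabins.
Each sq m of panel replacing the ceiling (gypsum board ceiling) adds (0.66 − 0.08) = 0.58 sabins.
Area = ΔA/Δα = 80.163/0.58 = 138.2 sq m.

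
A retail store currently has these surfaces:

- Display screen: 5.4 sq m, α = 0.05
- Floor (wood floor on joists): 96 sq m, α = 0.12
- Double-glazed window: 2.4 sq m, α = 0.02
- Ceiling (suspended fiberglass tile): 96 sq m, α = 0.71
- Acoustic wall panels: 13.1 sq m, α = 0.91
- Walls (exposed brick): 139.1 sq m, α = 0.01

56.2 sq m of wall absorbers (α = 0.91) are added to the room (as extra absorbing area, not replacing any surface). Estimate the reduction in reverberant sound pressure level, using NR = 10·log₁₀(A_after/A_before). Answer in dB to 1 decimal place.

1.9 dB

Summing Sᵢαᵢ: 0.270 + 11.520 + 0.048 + 68.160 + 11.921 + 1.391 → A_before = 93.310 sabins.
Added absorption = 56.2 × 0.91 = 51.142 sabins.
New total A_after = 144.452 sabins.
Reduction = 10 log₁₀(A_after/A_before) = 10 log₁₀(1.5481) = 1.9 dB.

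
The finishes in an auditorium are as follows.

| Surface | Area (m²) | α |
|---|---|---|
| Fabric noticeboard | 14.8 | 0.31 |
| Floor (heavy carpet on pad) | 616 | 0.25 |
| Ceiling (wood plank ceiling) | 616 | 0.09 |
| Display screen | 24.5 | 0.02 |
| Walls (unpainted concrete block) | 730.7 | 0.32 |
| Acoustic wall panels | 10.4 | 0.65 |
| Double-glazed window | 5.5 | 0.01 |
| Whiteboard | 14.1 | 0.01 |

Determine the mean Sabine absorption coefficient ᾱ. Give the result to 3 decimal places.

0.224

S = Σ Sᵢ = 14.8 + 616 + 616 + 24.5 + 730.7 + 10.4 + 5.5 + 14.1 = 2032.0 m².
Weighted sum Σ Sα = 455.298.
ᾱ = 455.298 / 2032.0 = 0.224.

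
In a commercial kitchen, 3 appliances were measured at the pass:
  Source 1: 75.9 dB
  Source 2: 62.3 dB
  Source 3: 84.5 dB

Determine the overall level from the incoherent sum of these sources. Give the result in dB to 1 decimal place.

85.1 dB

Σ 10^(Lᵢ/10) = 3.224e+08.
Back to dB: 10·log₁₀ Σ = 85.1 dB.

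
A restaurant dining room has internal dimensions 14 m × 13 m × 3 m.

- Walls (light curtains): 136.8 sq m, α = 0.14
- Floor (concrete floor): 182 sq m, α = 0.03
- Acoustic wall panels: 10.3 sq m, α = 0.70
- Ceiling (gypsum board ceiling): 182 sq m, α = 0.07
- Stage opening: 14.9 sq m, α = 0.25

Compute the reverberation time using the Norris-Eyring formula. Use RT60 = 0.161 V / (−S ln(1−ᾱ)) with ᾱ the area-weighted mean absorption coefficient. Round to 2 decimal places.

1.74 sec

S = Σ Sᵢ = 526.0 sq m.
Absorption A = 136.8·0.14 + 182·0.03 + 10.3·0.70 + 182·0.07 + 14.9·0.25 = 48.287 sabins.
Mean coefficient ᾱ = A/S = 0.0918.
Eyring denominator: −S ln(1−ᾱ) = 50.649.
V = 14 × 13 × 3 = 546 m³.
RT60 = 0.161 × 546 / 50.649 = 1.74 s.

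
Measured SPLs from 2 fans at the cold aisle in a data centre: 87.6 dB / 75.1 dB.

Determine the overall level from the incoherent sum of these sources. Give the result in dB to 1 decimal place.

87.8 dB

Converting to relative power and adding: 10^(87.6/10) + 10^(75.1/10) = 6.078e+08.
Back to dB: 10·log₁₀ Σ = 87.8 dB.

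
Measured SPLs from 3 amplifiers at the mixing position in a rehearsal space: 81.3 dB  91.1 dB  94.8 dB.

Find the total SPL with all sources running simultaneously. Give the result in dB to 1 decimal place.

Σ 10^(Lᵢ/10) = 4.443e+09.
L_total = 10·log₁₀(4.443e+09) = 96.5 dB.

96.5 dB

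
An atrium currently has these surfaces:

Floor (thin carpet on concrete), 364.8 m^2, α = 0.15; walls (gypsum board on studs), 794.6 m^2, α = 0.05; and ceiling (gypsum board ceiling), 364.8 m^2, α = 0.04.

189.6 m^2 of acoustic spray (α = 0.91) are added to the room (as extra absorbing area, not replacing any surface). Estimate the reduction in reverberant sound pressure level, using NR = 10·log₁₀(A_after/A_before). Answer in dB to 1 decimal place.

A_before = Σ Sᵢαᵢ = 364.8×0.15 + 794.6×0.05 + 364.8×0.04 = 109.042 sabins.
Treatment contributes 189.6·0.91 = 172.536 sabins.
New total A_after = 281.578 sabins.
NR = 10·log₁₀(281.578/109.042) = 4.1 dB.

4.1 dB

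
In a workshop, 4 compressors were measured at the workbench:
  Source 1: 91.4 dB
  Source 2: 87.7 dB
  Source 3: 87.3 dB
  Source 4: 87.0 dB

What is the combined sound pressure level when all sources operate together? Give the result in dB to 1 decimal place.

Sum in the linear (power) domain: Σ 10^(Lᵢ/10) = 10^(91.4/10) + 10^(87.7/10) + 10^(87.3/10) + 10^(87.0/10) = 3.007e+09.
Combined level = 10 log₁₀(3.007e+09) = 94.8 dB.

94.8 dB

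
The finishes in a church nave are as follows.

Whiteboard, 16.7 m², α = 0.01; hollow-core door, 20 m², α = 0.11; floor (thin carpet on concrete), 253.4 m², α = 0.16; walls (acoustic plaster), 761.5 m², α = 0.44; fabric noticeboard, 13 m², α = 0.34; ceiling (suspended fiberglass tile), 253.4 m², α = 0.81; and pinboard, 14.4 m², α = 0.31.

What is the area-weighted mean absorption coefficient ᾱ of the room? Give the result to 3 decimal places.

0.444

S = Σ Sᵢ = 16.7 + 20 + 253.4 + 761.5 + 13 + 253.4 + 14.4 = 1332.4 m².
Σ(Sᵢαᵢ) = 16.7×0.01 + 20×0.11 + 253.4×0.16 + 761.5×0.44 + 13×0.34 + 253.4×0.81 + 14.4×0.31 = 592.109.
ᾱ = 592.109 / 1332.4 = 0.444.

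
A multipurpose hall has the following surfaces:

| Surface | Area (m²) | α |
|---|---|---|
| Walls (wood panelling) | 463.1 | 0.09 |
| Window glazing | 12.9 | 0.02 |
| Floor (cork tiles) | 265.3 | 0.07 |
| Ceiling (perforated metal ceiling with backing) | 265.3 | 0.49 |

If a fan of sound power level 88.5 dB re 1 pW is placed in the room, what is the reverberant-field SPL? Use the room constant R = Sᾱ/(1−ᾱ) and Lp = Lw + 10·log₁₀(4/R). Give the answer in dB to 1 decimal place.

Σ(Sᵢαᵢ) = 463.1×0.09 + 12.9×0.02 + 265.3×0.07 + 265.3×0.49 = 190.505; total area S = 1006.6 m².
ᾱ = 190.505/1006.6 = 0.1893; R = Sᾱ/(1−ᾱ) = 190.505/(1−0.1893) = 234.988 m².
Lp = Lw + 10 log₁₀(4/R) = 88.5 -17.69 = 70.8 dB.

70.8 dB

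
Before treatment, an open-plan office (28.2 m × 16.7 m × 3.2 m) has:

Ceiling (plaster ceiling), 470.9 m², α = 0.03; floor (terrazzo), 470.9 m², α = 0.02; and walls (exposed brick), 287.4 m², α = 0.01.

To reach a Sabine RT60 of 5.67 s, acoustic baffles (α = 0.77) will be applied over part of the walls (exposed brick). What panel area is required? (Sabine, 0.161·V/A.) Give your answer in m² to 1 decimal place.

21.5

Summing Sᵢαᵢ: 14.127 + 9.418 + 2.874 → A₁ = 26.419 sabins.
V = 1507.008 m³. Target absorption A₂ = 0.161 × 1507.008 / 5.67 = 42.792 sabins.
Absorption to add: 42.792 − 26.419 = 16.373 sabins.
Net gain per m²: Δα = 0.77 − 0.01 = 0.76.
Panel area = 16.373 / 0.76 = 21.5 m².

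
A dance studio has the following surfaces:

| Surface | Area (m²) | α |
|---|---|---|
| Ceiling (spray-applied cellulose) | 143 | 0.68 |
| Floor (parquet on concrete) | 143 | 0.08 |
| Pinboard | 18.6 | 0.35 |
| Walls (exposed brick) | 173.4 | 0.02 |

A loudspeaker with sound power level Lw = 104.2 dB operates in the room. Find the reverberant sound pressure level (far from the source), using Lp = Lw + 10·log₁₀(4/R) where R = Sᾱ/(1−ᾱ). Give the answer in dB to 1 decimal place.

Σ(Sᵢαᵢ) = 143·0.68 + 143·0.08 + 18.6·0.35 + 173.4·0.02 = 118.658; total area S = 478.0 m².
ᾱ = 118.658/478.0 = 0.2482; R = Sᾱ/(1−ᾱ) = 118.658/(1−0.2482) = 157.832 m².
Lp = 104.2 + 10·log₁₀(4/157.832) = 104.2 + (-15.96) = 88.2 dB.

88.2 dB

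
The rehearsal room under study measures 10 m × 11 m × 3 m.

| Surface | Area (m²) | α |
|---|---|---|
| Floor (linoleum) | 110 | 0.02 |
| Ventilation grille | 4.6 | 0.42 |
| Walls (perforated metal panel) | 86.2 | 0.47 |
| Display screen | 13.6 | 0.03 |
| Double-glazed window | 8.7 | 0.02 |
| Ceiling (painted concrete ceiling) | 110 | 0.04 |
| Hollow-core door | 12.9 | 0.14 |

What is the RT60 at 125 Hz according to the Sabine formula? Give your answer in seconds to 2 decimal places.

1.03 s

A = Σ Sᵢαᵢ = 110*0.02 + 4.6*0.42 + 86.2*0.47 + 13.6*0.03 + 8.7*0.02 + 110*0.04 + 12.9*0.14 = 51.434 sabins.
V = 10·11·3 = 330 m³.
RT60 = 0.161 · V / A = 0.161 × 330 / 51.434 = 1.03 s.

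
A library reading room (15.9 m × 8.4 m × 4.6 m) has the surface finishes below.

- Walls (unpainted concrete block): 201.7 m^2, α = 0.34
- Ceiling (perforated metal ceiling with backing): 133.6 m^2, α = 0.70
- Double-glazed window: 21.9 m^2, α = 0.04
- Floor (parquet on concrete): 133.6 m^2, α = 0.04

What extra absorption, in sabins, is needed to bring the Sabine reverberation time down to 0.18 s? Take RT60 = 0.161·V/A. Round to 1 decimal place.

381.2 sabins

A₁ = Σ Sᵢαᵢ = 201.7*0.34 + 133.6*0.70 + 21.9*0.04 + 133.6*0.04 = 168.318 sabins.
For T = 0.18 s, need A₂ = 0.161·V/T = 0.161·614.376/0.18 = 549.525 sabins.
ΔA = A₂ − A₁ = 549.525 − 168.318 = 381.2 sabins.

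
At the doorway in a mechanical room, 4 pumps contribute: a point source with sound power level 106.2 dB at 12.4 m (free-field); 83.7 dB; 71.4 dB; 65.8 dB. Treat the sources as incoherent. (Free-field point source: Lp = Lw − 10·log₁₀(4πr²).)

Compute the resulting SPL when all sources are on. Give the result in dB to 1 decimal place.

84.4 dB

Source at 12.4 m: Lp = 106.2 − 10·log₁₀(4π·12.4²) = 106.2 − 10·log₁₀(1932.205) = 73.3 dB.
Sum in the linear (power) domain: Σ 10^(Lᵢ/10) = 10^(73.3/10) + 10^(83.7/10) + 10^(71.4/10) + 10^(65.8/10) = 2.734e+08.
Back to dB: 10·log₁₀ Σ = 84.4 dB.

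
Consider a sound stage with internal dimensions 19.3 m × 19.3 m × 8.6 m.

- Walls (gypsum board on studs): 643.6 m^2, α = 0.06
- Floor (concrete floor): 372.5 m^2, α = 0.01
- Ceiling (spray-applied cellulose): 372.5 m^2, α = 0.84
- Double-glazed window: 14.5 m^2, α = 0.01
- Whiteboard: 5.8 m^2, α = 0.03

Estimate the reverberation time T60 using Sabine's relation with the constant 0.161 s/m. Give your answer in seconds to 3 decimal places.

1.451 s

Total absorption A = 643.6·0.06 + 372.5·0.01 + 372.5·0.84 + 14.5·0.01 + 5.8·0.03
  = 38.616 + 3.725 + 312.900 + 0.145 + 0.174 = 355.560 m^2 sabins.
Volume V = 19.3 × 19.3 × 8.6 = 3203.414 m³.
T = 0.161 V/A = 0.161·3203.414/355.560 = 1.451 s.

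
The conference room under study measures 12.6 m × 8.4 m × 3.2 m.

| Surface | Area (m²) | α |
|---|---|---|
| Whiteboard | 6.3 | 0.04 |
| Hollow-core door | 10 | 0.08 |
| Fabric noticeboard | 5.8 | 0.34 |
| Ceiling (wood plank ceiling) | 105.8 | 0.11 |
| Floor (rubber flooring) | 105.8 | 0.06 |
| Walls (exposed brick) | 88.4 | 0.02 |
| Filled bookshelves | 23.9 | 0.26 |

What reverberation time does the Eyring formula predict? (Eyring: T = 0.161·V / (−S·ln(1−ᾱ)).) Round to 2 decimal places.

1.80 s

Total surface area S = 6.3 + 10 + 5.8 + 105.8 + 105.8 + 88.4 + 23.9 = 346.0 m².
Σ(Sᵢαᵢ) = 6.3·0.04 + 10·0.08 + 5.8·0.34 + 105.8·0.11 + 105.8·0.06 + 88.4·0.02 + 23.9·0.26 = 28.992.
ᾱ = 28.992 / 346.0 = 0.0838.
Eyring denominator: −S ln(1−ᾱ) = 30.282.
V = 12.6 × 8.4 × 3.2 = 338.688 m³.
T = 0.161·V/[−S·ln(1−ᾱ)] = 0.161·338.688/30.282 = 1.80 s.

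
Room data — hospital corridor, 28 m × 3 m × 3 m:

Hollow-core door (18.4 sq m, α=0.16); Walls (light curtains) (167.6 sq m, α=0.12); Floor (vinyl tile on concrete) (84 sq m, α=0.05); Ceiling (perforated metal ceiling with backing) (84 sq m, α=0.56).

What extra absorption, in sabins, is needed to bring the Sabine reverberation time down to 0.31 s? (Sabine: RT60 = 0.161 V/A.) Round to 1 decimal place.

Total absorption A₁ = 18.4·0.16 + 167.6·0.12 + 84·0.05 + 84·0.56
  = 2.944 + 20.112 + 4.200 + 47.040 = 74.296 sq m sabins.
For T = 0.31 s, need A₂ = 0.161·V/T = 0.161·252/0.31 = 130.877 sabins.
Additional absorption ΔA = 130.877 − 74.296 = 56.6 sabins.

56.6 sabins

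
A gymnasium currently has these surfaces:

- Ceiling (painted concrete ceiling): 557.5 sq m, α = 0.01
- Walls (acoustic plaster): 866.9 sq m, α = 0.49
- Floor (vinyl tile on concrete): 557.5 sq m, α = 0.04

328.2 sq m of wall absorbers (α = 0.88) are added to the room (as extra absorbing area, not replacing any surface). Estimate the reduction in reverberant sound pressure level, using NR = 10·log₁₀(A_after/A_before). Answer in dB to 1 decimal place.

Equivalent absorption area: A_before = 557.5*0.01 + 866.9*0.49 + 557.5*0.04 = 452.656 sq m.
Treatment contributes 328.2·0.88 = 288.816 sabins.
A_after = 452.656 + 288.816 = 741.472 sabins.
Reduction = 10 log₁₀(A_after/A_before) = 10 log₁₀(1.6380) = 2.1 dB.

2.1 dB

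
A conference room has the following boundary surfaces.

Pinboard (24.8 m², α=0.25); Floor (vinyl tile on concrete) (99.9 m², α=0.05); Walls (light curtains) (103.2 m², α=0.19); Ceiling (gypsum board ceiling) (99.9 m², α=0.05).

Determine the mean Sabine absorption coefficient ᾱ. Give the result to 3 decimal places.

Total surface area S = 327.8 m².
Weighted sum Σ Sα = 35.798.
ᾱ = 35.798 / 327.8 = 0.109.

0.109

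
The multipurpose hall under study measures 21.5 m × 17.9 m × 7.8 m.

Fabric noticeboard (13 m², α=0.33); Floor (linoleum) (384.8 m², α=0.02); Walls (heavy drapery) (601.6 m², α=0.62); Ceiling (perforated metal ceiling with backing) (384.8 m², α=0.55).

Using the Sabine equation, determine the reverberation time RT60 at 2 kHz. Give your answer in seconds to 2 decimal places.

A = Σ Sᵢαᵢ = 13*0.33 + 384.8*0.02 + 601.6*0.62 + 384.8*0.55 = 596.618 sabins.
Room volume: 3001.83 m³.
RT60 = 0.161 · V / A = 0.161 × 3001.83 / 596.618 = 0.81 s.

0.81 s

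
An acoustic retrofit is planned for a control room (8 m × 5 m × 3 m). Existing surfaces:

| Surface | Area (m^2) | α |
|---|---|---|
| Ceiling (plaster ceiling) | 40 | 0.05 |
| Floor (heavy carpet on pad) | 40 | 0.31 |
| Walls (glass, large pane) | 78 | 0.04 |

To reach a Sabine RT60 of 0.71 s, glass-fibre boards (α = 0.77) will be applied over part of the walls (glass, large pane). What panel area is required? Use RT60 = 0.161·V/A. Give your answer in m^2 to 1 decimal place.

13.3

Summing Sᵢαᵢ: 2.000 + 12.400 + 3.120 → A₁ = 17.520 sabins.
V = 120 m³. Target absorption A₂ = 0.161 × 120 / 0.71 = 27.211 sabins.
ΔA needed = 27.211 − 17.520 = 9.691 sabins.
Net gain per m^2: Δα = 0.77 − 0.04 = 0.73.
Panel area = 9.691 / 0.73 = 13.3 m^2.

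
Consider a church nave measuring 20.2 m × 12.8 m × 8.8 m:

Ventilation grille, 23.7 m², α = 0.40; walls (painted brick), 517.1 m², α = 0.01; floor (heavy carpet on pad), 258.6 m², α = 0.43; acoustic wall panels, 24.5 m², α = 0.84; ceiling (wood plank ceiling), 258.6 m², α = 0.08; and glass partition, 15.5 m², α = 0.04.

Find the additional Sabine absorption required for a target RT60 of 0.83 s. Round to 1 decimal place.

Total absorption A₁ = 23.7*0.40 + 517.1*0.01 + 258.6*0.43 + 24.5*0.84 + 258.6*0.08 + 15.5*0.04
  = 9.480 + 5.171 + 111.198 + 20.580 + 20.688 + 0.620 = 167.737 m² sabins.
V = 2275.328 m³. Required absorption A₂ = 0.161 × 2275.328 / 0.83 = 441.359 sabins.
Shortfall: 441.359 − 167.737 = 273.6 sabins.

273.6 sabins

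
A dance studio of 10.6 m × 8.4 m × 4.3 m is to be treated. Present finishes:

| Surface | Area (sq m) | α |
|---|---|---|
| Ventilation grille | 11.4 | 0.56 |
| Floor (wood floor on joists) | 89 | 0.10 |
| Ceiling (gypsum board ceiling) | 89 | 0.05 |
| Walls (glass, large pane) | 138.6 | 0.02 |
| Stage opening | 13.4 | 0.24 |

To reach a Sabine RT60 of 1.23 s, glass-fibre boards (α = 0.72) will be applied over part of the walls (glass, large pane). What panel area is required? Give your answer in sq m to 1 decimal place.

34.8

Equivalent absorption area: A₁ = 11.4*0.56 + 89*0.10 + 89*0.05 + 138.6*0.02 + 13.4*0.24 = 25.722 sq m.
V = 382.872 m³. Target absorption A₂ = 0.161 × 382.872 / 1.23 = 50.116 sabins.
Absorption to add: 50.116 − 25.722 = 24.394 sabins.
Each sq m of panel replacing the walls (glass, large pane) adds (0.72 − 0.02) = 0.70 sabins.
Area = ΔA/Δα = 24.394/0.70 = 34.8 sq m.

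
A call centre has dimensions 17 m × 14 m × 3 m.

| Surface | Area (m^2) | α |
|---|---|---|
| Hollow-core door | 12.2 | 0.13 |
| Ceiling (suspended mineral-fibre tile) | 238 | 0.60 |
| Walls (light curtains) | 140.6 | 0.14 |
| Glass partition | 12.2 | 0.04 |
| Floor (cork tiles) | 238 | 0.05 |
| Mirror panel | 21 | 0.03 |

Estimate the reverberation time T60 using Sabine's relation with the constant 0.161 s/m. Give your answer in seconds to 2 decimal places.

A = Σ Sᵢαᵢ = 12.2×0.13 + 238×0.60 + 140.6×0.14 + 12.2×0.04 + 238×0.05 + 21×0.03 = 177.088 sabins.
Room volume: 714 m³.
T = 0.161 V/A = 0.161·714/177.088 = 0.65 s.

0.65 s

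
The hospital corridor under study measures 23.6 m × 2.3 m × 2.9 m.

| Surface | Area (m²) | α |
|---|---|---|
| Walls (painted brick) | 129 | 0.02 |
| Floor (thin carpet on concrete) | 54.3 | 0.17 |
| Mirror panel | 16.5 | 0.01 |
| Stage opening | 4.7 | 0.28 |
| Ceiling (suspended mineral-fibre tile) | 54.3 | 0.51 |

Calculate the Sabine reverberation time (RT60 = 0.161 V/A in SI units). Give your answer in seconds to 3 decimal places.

Summing Sᵢαᵢ: 2.580 + 9.231 + 0.165 + 1.316 + 27.693 → A = 40.985 sabins.
Volume V = 23.6 × 2.3 × 2.9 = 157.412 m³.
T = 0.161 V/A = 0.161·157.412/40.985 = 0.618 s.

0.618 s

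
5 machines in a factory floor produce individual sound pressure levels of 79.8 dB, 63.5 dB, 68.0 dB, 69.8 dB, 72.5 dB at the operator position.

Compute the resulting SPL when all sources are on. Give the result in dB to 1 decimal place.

Sum in the linear (power) domain: Σ 10^(Lᵢ/10) = 10^(79.8/10) + 10^(63.5/10) + 10^(68.0/10) + 10^(69.8/10) + 10^(72.5/10) = 1.314e+08.
L_total = 10·log₁₀(1.314e+08) = 81.2 dB.

81.2 dB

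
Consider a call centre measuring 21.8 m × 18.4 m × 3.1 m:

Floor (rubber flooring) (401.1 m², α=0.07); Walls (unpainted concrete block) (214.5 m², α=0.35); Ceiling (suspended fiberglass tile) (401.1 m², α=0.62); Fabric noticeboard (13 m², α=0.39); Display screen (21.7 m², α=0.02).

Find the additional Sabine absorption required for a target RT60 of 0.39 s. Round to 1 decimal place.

Equivalent absorption area: A₁ = 401.1·0.07 + 214.5·0.35 + 401.1·0.62 + 13·0.39 + 21.7·0.02 = 357.338 m².
For T = 0.39 s, need A₂ = 0.161·V/T = 0.161·1243.472/0.39 = 513.331 sabins.
ΔA = A₂ − A₁ = 513.331 − 357.338 = 156.0 sabins.

156.0 sabins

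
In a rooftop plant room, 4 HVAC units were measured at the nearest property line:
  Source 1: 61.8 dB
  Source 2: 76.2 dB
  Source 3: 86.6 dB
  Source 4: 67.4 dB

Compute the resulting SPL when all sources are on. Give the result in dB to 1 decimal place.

87.0 dB

Converting to relative power and adding: 10^(61.8/10) + 10^(76.2/10) + 10^(86.6/10) + 10^(67.4/10) = 5.058e+08.
Combined level = 10 log₁₀(5.058e+08) = 87.0 dB.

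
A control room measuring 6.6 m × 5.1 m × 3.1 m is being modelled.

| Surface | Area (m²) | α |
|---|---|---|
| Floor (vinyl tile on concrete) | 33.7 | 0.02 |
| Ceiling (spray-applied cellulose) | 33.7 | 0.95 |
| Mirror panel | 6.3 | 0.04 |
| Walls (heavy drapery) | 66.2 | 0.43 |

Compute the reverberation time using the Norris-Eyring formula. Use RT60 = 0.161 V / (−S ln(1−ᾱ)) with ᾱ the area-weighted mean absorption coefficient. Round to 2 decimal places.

0.21 sec

S = Σ Sᵢ = 139.9 m².
Absorption A = 33.7×0.02 + 33.7×0.95 + 6.3×0.04 + 66.2×0.43 = 61.407 sabins.
ᾱ = 61.407 / 139.9 = 0.4389.
Eyring denominator: −S ln(1−ᾱ) = 80.842.
V = 6.6 × 5.1 × 3.1 = 104.346 m³.
RT60 = 0.161 × 104.346 / 80.842 = 0.21 s.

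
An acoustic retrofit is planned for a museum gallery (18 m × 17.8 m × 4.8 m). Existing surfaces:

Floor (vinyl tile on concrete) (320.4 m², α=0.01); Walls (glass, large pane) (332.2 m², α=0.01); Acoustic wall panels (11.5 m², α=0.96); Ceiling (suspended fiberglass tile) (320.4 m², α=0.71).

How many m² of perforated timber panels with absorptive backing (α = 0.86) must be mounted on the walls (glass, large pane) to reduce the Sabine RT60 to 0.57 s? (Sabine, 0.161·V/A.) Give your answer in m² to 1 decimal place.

222.8

Total absorption A₁ = 320.4·0.01 + 332.2·0.01 + 11.5·0.96 + 320.4·0.71
  = 3.204 + 3.322 + 11.040 + 227.484 = 245.050 m² sabins.
V = 1537.92 m³. Target absorption A₂ = 0.161 × 1537.92 / 0.57 = 434.395 sabins.
ΔA needed = 434.395 − 245.050 = 189.345 sabins.
Each m² of panel replacing the walls (glass, large pane) adds (0.86 − 0.01) = 0.85 sabins.
Area = ΔA/Δα = 189.345/0.85 = 222.8 m².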